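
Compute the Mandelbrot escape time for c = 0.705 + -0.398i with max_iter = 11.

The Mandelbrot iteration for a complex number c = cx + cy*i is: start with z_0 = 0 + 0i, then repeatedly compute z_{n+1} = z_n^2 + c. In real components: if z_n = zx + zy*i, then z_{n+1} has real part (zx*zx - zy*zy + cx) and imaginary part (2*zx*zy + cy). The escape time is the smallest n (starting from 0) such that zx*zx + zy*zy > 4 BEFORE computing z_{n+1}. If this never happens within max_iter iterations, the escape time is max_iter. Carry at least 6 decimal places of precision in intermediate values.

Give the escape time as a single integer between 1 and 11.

Answer: 3

Derivation:
z_0 = 0 + 0i, c = 0.7050 + -0.3980i
Iter 1: z = 0.7050 + -0.3980i, |z|^2 = 0.6554
Iter 2: z = 1.0436 + -0.9592i, |z|^2 = 2.0092
Iter 3: z = 0.8741 + -2.4000i, |z|^2 = 6.5243
Escaped at iteration 3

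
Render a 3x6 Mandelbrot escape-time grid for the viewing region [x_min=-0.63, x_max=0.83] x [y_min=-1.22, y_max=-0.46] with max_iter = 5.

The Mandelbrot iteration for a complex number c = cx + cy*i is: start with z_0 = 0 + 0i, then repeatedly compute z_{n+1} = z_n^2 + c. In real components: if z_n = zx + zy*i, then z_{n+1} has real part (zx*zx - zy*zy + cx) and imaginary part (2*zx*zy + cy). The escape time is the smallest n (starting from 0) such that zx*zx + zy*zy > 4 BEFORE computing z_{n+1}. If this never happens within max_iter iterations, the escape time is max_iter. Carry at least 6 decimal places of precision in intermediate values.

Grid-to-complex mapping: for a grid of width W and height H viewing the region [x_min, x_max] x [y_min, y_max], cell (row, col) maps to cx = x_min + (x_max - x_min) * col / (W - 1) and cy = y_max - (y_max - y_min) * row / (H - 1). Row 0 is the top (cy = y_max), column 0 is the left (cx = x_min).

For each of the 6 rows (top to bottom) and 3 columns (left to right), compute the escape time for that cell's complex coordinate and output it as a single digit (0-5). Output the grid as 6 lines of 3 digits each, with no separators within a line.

(row=0, col=0): c = -0.6300 + -0.4600i → escape time 5
(row=0, col=1): c = 0.1000 + -0.4600i → escape time 5
(row=0, col=2): c = 0.8300 + -0.4600i → escape time 3
(row=1, col=0): c = -0.6300 + -0.6120i → escape time 5
(row=1, col=1): c = 0.1000 + -0.6120i → escape time 5
(row=1, col=2): c = 0.8300 + -0.6120i → escape time 3
(row=2, col=0): c = -0.6300 + -0.7640i → escape time 5
(row=2, col=1): c = 0.1000 + -0.7640i → escape time 5
(row=2, col=2): c = 0.8300 + -0.7640i → escape time 2
(row=3, col=0): c = -0.6300 + -0.9160i → escape time 4
(row=3, col=1): c = 0.1000 + -0.9160i → escape time 5
(row=3, col=2): c = 0.8300 + -0.9160i → escape time 2
(row=4, col=0): c = -0.6300 + -1.0680i → escape time 3
(row=4, col=1): c = 0.1000 + -1.0680i → escape time 4
(row=4, col=2): c = 0.8300 + -1.0680i → escape time 2
(row=5, col=0): c = -0.6300 + -1.2200i → escape time 3
(row=5, col=1): c = 0.1000 + -1.2200i → escape time 2
(row=5, col=2): c = 0.8300 + -1.2200i → escape time 2

Answer: 553
553
552
452
342
322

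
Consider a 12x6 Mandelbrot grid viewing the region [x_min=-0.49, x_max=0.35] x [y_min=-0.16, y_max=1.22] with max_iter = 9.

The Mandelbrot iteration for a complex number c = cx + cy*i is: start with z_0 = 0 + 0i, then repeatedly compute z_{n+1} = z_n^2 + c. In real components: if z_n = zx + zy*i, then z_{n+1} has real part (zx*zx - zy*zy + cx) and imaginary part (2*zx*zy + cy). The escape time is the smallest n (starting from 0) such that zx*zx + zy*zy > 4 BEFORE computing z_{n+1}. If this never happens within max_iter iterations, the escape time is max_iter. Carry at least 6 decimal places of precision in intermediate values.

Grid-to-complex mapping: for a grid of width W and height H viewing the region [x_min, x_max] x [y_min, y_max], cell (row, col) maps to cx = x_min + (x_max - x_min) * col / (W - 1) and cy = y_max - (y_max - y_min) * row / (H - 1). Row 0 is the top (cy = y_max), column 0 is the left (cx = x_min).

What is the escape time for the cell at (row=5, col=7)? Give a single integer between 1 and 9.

z_0 = 0 + 0i, c = 0.0445 + -0.1600i
Iter 1: z = 0.0445 + -0.1600i, |z|^2 = 0.0276
Iter 2: z = 0.0209 + -0.1743i, |z|^2 = 0.0308
Iter 3: z = 0.0146 + -0.1673i, |z|^2 = 0.0282
Iter 4: z = 0.0168 + -0.1649i, |z|^2 = 0.0275
Iter 5: z = 0.0176 + -0.1655i, |z|^2 = 0.0277
Iter 6: z = 0.0175 + -0.1658i, |z|^2 = 0.0278
Iter 7: z = 0.0173 + -0.1658i, |z|^2 = 0.0278
Iter 8: z = 0.0174 + -0.1658i, |z|^2 = 0.0278

Answer: 9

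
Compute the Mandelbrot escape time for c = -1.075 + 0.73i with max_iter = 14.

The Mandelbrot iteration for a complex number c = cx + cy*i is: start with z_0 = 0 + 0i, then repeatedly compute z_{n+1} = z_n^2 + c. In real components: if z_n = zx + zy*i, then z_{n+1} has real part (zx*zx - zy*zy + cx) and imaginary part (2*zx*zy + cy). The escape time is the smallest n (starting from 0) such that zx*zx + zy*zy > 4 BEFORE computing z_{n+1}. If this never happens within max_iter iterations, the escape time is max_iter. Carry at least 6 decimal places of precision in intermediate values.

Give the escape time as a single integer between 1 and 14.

z_0 = 0 + 0i, c = -1.0750 + 0.7300i
Iter 1: z = -1.0750 + 0.7300i, |z|^2 = 1.6885
Iter 2: z = -0.4523 + -0.8395i, |z|^2 = 0.9093
Iter 3: z = -1.5752 + 1.4894i, |z|^2 = 4.6995
Escaped at iteration 3

Answer: 3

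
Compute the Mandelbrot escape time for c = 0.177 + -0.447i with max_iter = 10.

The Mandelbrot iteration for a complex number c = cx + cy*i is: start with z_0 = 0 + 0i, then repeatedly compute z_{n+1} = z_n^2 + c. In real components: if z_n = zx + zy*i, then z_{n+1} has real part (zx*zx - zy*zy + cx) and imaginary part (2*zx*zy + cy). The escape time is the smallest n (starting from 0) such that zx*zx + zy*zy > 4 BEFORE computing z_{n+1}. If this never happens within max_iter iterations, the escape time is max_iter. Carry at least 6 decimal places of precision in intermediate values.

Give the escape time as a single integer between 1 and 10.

z_0 = 0 + 0i, c = 0.1770 + -0.4470i
Iter 1: z = 0.1770 + -0.4470i, |z|^2 = 0.2311
Iter 2: z = 0.0085 + -0.6052i, |z|^2 = 0.3664
Iter 3: z = -0.1892 + -0.4573i, |z|^2 = 0.2449
Iter 4: z = 0.0037 + -0.2739i, |z|^2 = 0.0750
Iter 5: z = 0.1020 + -0.4490i, |z|^2 = 0.2120
Iter 6: z = -0.0142 + -0.5386i, |z|^2 = 0.2903
Iter 7: z = -0.1129 + -0.4317i, |z|^2 = 0.1991
Iter 8: z = 0.0034 + -0.3495i, |z|^2 = 0.1222
Iter 9: z = 0.0548 + -0.4494i, |z|^2 = 0.2049

Answer: 10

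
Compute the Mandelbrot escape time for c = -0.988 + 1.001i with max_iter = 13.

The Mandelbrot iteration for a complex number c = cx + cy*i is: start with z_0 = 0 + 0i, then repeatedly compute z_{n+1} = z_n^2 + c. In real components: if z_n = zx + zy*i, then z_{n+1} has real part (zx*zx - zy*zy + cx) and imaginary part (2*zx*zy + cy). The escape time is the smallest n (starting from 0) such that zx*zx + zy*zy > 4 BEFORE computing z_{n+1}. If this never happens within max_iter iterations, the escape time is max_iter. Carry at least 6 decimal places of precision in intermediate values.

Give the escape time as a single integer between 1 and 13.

Answer: 3

Derivation:
z_0 = 0 + 0i, c = -0.9880 + 1.0010i
Iter 1: z = -0.9880 + 1.0010i, |z|^2 = 1.9781
Iter 2: z = -1.0139 + -0.9770i, |z|^2 = 1.9824
Iter 3: z = -0.9146 + 2.9820i, |z|^2 = 9.7289
Escaped at iteration 3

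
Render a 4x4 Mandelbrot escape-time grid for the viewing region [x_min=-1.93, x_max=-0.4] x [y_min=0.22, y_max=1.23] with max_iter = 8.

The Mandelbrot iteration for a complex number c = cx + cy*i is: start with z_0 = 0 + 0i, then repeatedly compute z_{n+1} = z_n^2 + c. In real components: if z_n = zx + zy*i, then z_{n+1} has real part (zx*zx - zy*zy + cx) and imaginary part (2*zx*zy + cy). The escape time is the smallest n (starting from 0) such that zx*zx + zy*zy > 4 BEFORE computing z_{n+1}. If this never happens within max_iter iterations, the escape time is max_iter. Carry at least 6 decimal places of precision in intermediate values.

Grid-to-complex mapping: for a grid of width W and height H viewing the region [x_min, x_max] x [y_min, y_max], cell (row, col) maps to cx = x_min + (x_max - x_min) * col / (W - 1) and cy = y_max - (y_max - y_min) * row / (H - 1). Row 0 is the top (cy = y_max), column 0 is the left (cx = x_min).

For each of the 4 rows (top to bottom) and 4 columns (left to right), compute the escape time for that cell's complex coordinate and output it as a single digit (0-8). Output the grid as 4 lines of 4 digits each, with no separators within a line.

Answer: 1233
1335
1358
3588

Derivation:
(row=0, col=0): c = -1.9300 + 1.2300i → escape time 1
(row=0, col=1): c = -1.4200 + 1.2300i → escape time 2
(row=0, col=2): c = -0.9100 + 1.2300i → escape time 3
(row=0, col=3): c = -0.4000 + 1.2300i → escape time 3
(row=1, col=0): c = -1.9300 + 0.8933i → escape time 1
(row=1, col=1): c = -1.4200 + 0.8933i → escape time 3
(row=1, col=2): c = -0.9100 + 0.8933i → escape time 3
(row=1, col=3): c = -0.4000 + 0.8933i → escape time 5
(row=2, col=0): c = -1.9300 + 0.5567i → escape time 1
(row=2, col=1): c = -1.4200 + 0.5567i → escape time 3
(row=2, col=2): c = -0.9100 + 0.5567i → escape time 5
(row=2, col=3): c = -0.4000 + 0.5567i → escape time 8
(row=3, col=0): c = -1.9300 + 0.2200i → escape time 3
(row=3, col=1): c = -1.4200 + 0.2200i → escape time 5
(row=3, col=2): c = -0.9100 + 0.2200i → escape time 8
(row=3, col=3): c = -0.4000 + 0.2200i → escape time 8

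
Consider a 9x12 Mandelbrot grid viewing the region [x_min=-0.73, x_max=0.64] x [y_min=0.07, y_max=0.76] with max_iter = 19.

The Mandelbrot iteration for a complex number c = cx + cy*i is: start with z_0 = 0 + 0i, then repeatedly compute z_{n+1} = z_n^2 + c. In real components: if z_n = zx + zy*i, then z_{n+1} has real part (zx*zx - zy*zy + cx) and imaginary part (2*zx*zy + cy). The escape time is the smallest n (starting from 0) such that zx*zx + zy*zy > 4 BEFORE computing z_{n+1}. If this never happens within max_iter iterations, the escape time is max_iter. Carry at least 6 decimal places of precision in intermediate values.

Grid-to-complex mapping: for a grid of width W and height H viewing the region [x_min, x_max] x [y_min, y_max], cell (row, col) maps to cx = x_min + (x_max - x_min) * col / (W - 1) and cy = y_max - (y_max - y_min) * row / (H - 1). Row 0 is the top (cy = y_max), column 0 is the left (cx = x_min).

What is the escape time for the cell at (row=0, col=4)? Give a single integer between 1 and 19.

Answer: 19

Derivation:
z_0 = 0 + 0i, c = -0.0450 + 0.7600i
Iter 1: z = -0.0450 + 0.7600i, |z|^2 = 0.5796
Iter 2: z = -0.6206 + 0.6916i, |z|^2 = 0.8634
Iter 3: z = -0.1382 + -0.0984i, |z|^2 = 0.0288
Iter 4: z = -0.0356 + 0.7872i, |z|^2 = 0.6209
Iter 5: z = -0.6634 + 0.7040i, |z|^2 = 0.9357
Iter 6: z = -0.1005 + -0.1741i, |z|^2 = 0.0404
Iter 7: z = -0.0652 + 0.7950i, |z|^2 = 0.6362
Iter 8: z = -0.6727 + 0.6563i, |z|^2 = 0.8834
Iter 9: z = -0.0232 + -0.1231i, |z|^2 = 0.0157
Iter 10: z = -0.0596 + 0.7657i, |z|^2 = 0.5899
Iter 11: z = -0.6278 + 0.6687i, |z|^2 = 0.8412
Iter 12: z = -0.0981 + -0.0796i, |z|^2 = 0.0160
Iter 13: z = -0.0417 + 0.7756i, |z|^2 = 0.6033
Iter 14: z = -0.6448 + 0.6953i, |z|^2 = 0.8992
Iter 15: z = -0.1126 + -0.1367i, |z|^2 = 0.0314
Iter 16: z = -0.0510 + 0.7908i, |z|^2 = 0.6280
Iter 17: z = -0.6678 + 0.6793i, |z|^2 = 0.9074
Iter 18: z = -0.0606 + -0.1473i, |z|^2 = 0.0254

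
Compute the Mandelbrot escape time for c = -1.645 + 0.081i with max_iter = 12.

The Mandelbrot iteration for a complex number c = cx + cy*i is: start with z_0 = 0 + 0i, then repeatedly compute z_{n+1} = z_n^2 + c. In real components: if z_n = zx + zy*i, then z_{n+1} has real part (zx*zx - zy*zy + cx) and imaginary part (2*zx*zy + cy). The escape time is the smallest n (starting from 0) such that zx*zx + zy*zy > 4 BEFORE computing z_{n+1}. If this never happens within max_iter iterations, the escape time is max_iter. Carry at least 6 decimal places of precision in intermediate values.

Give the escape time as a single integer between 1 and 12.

z_0 = 0 + 0i, c = -1.6450 + 0.0810i
Iter 1: z = -1.6450 + 0.0810i, |z|^2 = 2.7126
Iter 2: z = 1.0545 + -0.1855i, |z|^2 = 1.1463
Iter 3: z = -0.5675 + -0.3102i, |z|^2 = 0.4183
Iter 4: z = -1.4191 + 0.4331i, |z|^2 = 2.2015
Iter 5: z = 0.1814 + -1.1482i, |z|^2 = 1.3512
Iter 6: z = -2.9304 + -0.3356i, |z|^2 = 8.6998
Escaped at iteration 6

Answer: 6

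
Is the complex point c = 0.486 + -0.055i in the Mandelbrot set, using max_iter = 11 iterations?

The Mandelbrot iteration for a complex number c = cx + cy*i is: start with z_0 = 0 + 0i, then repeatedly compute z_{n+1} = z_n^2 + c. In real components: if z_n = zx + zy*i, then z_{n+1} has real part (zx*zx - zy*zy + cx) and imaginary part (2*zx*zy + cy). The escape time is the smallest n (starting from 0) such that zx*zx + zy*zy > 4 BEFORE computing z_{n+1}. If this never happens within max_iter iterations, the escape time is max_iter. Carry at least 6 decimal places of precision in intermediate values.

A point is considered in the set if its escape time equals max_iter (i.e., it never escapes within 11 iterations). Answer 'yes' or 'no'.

z_0 = 0 + 0i, c = 0.4860 + -0.0550i
Iter 1: z = 0.4860 + -0.0550i, |z|^2 = 0.2392
Iter 2: z = 0.7192 + -0.1085i, |z|^2 = 0.5290
Iter 3: z = 0.9914 + -0.2110i, |z|^2 = 1.0275
Iter 4: z = 1.4244 + -0.4734i, |z|^2 = 2.2531
Iter 5: z = 2.2909 + -1.4036i, |z|^2 = 7.2185
Escaped at iteration 5

Answer: no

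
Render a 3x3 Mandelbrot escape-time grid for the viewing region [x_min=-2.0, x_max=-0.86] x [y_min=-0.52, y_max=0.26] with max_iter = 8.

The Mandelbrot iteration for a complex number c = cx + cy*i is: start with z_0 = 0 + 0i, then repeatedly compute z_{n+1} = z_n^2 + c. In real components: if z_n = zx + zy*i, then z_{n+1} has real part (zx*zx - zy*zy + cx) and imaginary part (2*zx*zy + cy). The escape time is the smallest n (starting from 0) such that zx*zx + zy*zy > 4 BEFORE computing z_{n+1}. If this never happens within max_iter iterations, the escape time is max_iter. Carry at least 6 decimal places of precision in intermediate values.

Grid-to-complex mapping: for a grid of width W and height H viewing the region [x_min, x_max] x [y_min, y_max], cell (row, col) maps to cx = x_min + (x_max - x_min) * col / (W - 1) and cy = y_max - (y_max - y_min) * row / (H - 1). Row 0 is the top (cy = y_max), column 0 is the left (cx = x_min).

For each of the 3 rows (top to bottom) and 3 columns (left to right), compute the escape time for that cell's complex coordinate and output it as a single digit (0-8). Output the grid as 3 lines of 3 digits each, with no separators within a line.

Answer: 158
188
135

Derivation:
(row=0, col=0): c = -2.0000 + 0.2600i → escape time 1
(row=0, col=1): c = -1.4300 + 0.2600i → escape time 5
(row=0, col=2): c = -0.8600 + 0.2600i → escape time 8
(row=1, col=0): c = -2.0000 + -0.1300i → escape time 1
(row=1, col=1): c = -1.4300 + -0.1300i → escape time 8
(row=1, col=2): c = -0.8600 + -0.1300i → escape time 8
(row=2, col=0): c = -2.0000 + -0.5200i → escape time 1
(row=2, col=1): c = -1.4300 + -0.5200i → escape time 3
(row=2, col=2): c = -0.8600 + -0.5200i → escape time 5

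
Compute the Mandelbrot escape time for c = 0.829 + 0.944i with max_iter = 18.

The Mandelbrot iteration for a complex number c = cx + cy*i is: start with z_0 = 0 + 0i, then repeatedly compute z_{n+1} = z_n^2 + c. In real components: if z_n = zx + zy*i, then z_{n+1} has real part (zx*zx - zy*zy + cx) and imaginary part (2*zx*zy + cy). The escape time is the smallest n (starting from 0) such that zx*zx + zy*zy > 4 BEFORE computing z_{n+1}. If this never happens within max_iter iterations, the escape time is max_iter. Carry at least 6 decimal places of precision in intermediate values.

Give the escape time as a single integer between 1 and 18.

Answer: 2

Derivation:
z_0 = 0 + 0i, c = 0.8290 + 0.9440i
Iter 1: z = 0.8290 + 0.9440i, |z|^2 = 1.5784
Iter 2: z = 0.6251 + 2.5092i, |z|^2 = 6.6866
Escaped at iteration 2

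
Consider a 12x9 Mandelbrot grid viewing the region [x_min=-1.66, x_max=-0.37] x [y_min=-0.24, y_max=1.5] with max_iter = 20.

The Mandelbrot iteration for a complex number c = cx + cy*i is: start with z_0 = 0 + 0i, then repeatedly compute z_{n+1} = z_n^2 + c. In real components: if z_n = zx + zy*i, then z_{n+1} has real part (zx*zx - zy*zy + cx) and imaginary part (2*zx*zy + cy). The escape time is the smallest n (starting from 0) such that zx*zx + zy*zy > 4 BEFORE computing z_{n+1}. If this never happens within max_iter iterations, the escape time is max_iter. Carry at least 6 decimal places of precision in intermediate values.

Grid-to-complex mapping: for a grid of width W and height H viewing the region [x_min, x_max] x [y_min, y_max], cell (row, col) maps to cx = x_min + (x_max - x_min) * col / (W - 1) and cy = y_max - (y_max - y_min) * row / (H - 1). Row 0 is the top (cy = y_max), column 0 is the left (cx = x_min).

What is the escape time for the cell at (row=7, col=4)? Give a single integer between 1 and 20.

Answer: 20

Derivation:
z_0 = 0 + 0i, c = -1.1909 + -0.0225i
Iter 1: z = -1.1909 + -0.0225i, |z|^2 = 1.4188
Iter 2: z = 0.2268 + 0.0311i, |z|^2 = 0.0524
Iter 3: z = -1.1404 + -0.0084i, |z|^2 = 1.3006
Iter 4: z = 0.1096 + -0.0034i, |z|^2 = 0.0120
Iter 5: z = -1.1789 + -0.0232i, |z|^2 = 1.3904
Iter 6: z = 0.1984 + 0.0323i, |z|^2 = 0.0404
Iter 7: z = -1.1526 + -0.0097i, |z|^2 = 1.3286
Iter 8: z = 0.1375 + -0.0002i, |z|^2 = 0.0189
Iter 9: z = -1.1720 + -0.0225i, |z|^2 = 1.3741
Iter 10: z = 0.1822 + 0.0303i, |z|^2 = 0.0341
Iter 11: z = -1.1586 + -0.0114i, |z|^2 = 1.3426
Iter 12: z = 0.1514 + 0.0040i, |z|^2 = 0.0229
Iter 13: z = -1.1680 + -0.0213i, |z|^2 = 1.3647
Iter 14: z = 0.1729 + 0.0272i, |z|^2 = 0.0306
Iter 15: z = -1.1618 + -0.0131i, |z|^2 = 1.3499
Iter 16: z = 0.1586 + 0.0079i, |z|^2 = 0.0252
Iter 17: z = -1.1658 + -0.0200i, |z|^2 = 1.3595
Iter 18: z = 0.1678 + 0.0241i, |z|^2 = 0.0287
Iter 19: z = -1.1633 + -0.0144i, |z|^2 = 1.3535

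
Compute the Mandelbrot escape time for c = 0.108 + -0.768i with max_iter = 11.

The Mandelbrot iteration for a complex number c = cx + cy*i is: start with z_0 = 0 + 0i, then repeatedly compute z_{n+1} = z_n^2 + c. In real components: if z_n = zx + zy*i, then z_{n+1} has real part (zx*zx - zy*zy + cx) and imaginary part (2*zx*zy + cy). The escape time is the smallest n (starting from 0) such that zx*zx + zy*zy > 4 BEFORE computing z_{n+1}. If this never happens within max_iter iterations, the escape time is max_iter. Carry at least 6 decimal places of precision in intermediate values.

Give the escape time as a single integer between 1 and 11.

Answer: 7

Derivation:
z_0 = 0 + 0i, c = 0.1080 + -0.7680i
Iter 1: z = 0.1080 + -0.7680i, |z|^2 = 0.6015
Iter 2: z = -0.4702 + -0.9339i, |z|^2 = 1.0932
Iter 3: z = -0.5431 + 0.1102i, |z|^2 = 0.3071
Iter 4: z = 0.3908 + -0.8876i, |z|^2 = 0.9407
Iter 5: z = -0.5272 + -1.4618i, |z|^2 = 2.4148
Iter 6: z = -1.7510 + 0.7733i, |z|^2 = 3.6640
Iter 7: z = 2.5760 + -3.4760i, |z|^2 = 18.7189
Escaped at iteration 7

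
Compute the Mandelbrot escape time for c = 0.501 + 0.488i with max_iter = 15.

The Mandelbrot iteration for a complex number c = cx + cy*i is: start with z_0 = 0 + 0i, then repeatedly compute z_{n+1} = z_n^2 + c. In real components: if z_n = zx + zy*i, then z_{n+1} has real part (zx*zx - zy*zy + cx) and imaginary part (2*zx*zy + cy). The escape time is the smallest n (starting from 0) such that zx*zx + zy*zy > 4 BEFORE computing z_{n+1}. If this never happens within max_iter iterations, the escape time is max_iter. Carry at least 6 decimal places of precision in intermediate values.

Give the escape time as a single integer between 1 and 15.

z_0 = 0 + 0i, c = 0.5010 + 0.4880i
Iter 1: z = 0.5010 + 0.4880i, |z|^2 = 0.4891
Iter 2: z = 0.5139 + 0.9770i, |z|^2 = 1.2185
Iter 3: z = -0.1894 + 1.4921i, |z|^2 = 2.2621
Iter 4: z = -1.6893 + -0.0773i, |z|^2 = 2.8598
Iter 5: z = 3.3489 + 0.7491i, |z|^2 = 11.7762
Escaped at iteration 5

Answer: 5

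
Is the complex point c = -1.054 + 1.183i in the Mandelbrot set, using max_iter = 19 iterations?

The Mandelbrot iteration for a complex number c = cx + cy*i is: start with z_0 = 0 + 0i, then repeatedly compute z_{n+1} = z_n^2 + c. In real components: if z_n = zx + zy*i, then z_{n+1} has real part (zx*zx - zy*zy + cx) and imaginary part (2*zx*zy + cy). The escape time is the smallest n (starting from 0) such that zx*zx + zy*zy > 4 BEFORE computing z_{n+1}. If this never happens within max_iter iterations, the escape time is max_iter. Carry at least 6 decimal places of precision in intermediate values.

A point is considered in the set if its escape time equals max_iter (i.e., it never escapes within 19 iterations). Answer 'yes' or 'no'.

z_0 = 0 + 0i, c = -1.0540 + 1.1830i
Iter 1: z = -1.0540 + 1.1830i, |z|^2 = 2.5104
Iter 2: z = -1.3426 + -1.3108i, |z|^2 = 3.5206
Iter 3: z = -0.9696 + 4.7026i, |z|^2 = 23.0545
Escaped at iteration 3

Answer: no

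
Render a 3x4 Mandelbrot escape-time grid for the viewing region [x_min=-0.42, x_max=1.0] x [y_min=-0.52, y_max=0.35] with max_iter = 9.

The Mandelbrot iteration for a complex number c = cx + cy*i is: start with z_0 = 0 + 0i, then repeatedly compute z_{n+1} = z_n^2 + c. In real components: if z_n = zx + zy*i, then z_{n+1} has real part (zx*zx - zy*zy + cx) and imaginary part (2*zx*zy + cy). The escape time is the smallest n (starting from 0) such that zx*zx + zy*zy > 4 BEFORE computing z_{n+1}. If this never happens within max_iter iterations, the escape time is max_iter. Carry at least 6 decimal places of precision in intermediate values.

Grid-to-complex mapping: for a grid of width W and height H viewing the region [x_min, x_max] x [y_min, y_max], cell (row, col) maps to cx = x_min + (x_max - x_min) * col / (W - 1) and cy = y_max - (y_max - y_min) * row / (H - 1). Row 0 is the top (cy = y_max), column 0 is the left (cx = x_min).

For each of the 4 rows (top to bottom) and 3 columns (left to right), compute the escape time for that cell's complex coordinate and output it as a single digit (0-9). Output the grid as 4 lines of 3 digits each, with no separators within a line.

(row=0, col=0): c = -0.4200 + 0.3500i → escape time 9
(row=0, col=1): c = 0.2900 + 0.3500i → escape time 9
(row=0, col=2): c = 1.0000 + 0.3500i → escape time 2
(row=1, col=0): c = -0.4200 + 0.0600i → escape time 9
(row=1, col=1): c = 0.2900 + 0.0600i → escape time 9
(row=1, col=2): c = 1.0000 + 0.0600i → escape time 2
(row=2, col=0): c = -0.4200 + -0.2300i → escape time 9
(row=2, col=1): c = 0.2900 + -0.2300i → escape time 9
(row=2, col=2): c = 1.0000 + -0.2300i → escape time 2
(row=3, col=0): c = -0.4200 + -0.5200i → escape time 9
(row=3, col=1): c = 0.2900 + -0.5200i → escape time 9
(row=3, col=2): c = 1.0000 + -0.5200i → escape time 2

Answer: 992
992
992
992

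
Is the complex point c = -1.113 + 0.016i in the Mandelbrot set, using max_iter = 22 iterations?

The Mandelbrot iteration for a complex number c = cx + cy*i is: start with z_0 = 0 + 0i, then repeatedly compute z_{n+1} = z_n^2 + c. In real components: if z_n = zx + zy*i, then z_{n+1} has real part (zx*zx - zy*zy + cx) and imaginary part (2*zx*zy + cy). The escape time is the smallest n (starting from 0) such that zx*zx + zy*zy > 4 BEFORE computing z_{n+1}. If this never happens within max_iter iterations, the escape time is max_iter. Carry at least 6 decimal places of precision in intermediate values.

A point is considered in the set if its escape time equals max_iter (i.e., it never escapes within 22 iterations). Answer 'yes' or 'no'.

Answer: yes

Derivation:
z_0 = 0 + 0i, c = -1.1130 + 0.0160i
Iter 1: z = -1.1130 + 0.0160i, |z|^2 = 1.2390
Iter 2: z = 0.1255 + -0.0196i, |z|^2 = 0.0161
Iter 3: z = -1.0976 + 0.0111i, |z|^2 = 1.2049
Iter 4: z = 0.0917 + -0.0083i, |z|^2 = 0.0085
Iter 5: z = -1.1047 + 0.0145i, |z|^2 = 1.2205
Iter 6: z = 0.1071 + -0.0160i, |z|^2 = 0.0117
Iter 7: z = -1.1018 + 0.0126i, |z|^2 = 1.2141
Iter 8: z = 0.1008 + -0.0117i, |z|^2 = 0.0103
Iter 9: z = -1.1030 + 0.0136i, |z|^2 = 1.2168
Iter 10: z = 0.1034 + -0.0141i, |z|^2 = 0.0109
Iter 11: z = -1.1025 + 0.0131i, |z|^2 = 1.2157
Iter 12: z = 0.1024 + -0.0129i, |z|^2 = 0.0106
Iter 13: z = -1.1027 + 0.0134i, |z|^2 = 1.2161
Iter 14: z = 0.1027 + -0.0135i, |z|^2 = 0.0107
Iter 15: z = -1.1026 + 0.0132i, |z|^2 = 1.2160
Iter 16: z = 0.1026 + -0.0132i, |z|^2 = 0.0107
Iter 17: z = -1.1026 + 0.0133i, |z|^2 = 1.2160
Iter 18: z = 0.1026 + -0.0133i, |z|^2 = 0.0107
Iter 19: z = -1.1026 + 0.0133i, |z|^2 = 1.2160
Iter 20: z = 0.1026 + -0.0133i, |z|^2 = 0.0107
Iter 21: z = -1.1026 + 0.0133i, |z|^2 = 1.2160
Did not escape in 22 iterations → in set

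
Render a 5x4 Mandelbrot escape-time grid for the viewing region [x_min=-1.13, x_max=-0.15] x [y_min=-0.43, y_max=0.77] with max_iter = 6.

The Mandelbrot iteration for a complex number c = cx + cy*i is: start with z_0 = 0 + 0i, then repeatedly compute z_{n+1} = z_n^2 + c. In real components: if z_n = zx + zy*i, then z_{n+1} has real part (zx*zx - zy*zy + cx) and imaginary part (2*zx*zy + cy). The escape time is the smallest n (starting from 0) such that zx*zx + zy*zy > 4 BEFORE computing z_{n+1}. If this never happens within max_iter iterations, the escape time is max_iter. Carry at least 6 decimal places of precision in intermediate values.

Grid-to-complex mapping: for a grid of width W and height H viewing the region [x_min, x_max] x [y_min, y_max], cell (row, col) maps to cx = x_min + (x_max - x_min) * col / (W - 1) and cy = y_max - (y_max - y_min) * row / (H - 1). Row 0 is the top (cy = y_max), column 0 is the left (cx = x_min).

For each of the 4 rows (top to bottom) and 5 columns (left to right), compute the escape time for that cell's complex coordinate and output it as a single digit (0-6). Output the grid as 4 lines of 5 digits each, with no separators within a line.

Answer: 34466
66666
66666
66666

Derivation:
(row=0, col=0): c = -1.1300 + 0.7700i → escape time 3
(row=0, col=1): c = -0.8850 + 0.7700i → escape time 4
(row=0, col=2): c = -0.6400 + 0.7700i → escape time 4
(row=0, col=3): c = -0.3950 + 0.7700i → escape time 6
(row=0, col=4): c = -0.1500 + 0.7700i → escape time 6
(row=1, col=0): c = -1.1300 + 0.3700i → escape time 6
(row=1, col=1): c = -0.8850 + 0.3700i → escape time 6
(row=1, col=2): c = -0.6400 + 0.3700i → escape time 6
(row=1, col=3): c = -0.3950 + 0.3700i → escape time 6
(row=1, col=4): c = -0.1500 + 0.3700i → escape time 6
(row=2, col=0): c = -1.1300 + -0.0300i → escape time 6
(row=2, col=1): c = -0.8850 + -0.0300i → escape time 6
(row=2, col=2): c = -0.6400 + -0.0300i → escape time 6
(row=2, col=3): c = -0.3950 + -0.0300i → escape time 6
(row=2, col=4): c = -0.1500 + -0.0300i → escape time 6
(row=3, col=0): c = -1.1300 + -0.4300i → escape time 6
(row=3, col=1): c = -0.8850 + -0.4300i → escape time 6
(row=3, col=2): c = -0.6400 + -0.4300i → escape time 6
(row=3, col=3): c = -0.3950 + -0.4300i → escape time 6
(row=3, col=4): c = -0.1500 + -0.4300i → escape time 6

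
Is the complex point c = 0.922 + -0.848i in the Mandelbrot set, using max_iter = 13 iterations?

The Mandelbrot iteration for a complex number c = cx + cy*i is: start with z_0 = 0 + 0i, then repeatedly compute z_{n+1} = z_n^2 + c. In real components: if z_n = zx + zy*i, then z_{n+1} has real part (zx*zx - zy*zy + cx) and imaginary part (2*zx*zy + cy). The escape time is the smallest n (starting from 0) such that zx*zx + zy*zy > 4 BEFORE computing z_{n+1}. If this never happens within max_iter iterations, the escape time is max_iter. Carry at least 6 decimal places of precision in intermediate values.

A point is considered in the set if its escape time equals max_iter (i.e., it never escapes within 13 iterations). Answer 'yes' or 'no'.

Answer: no

Derivation:
z_0 = 0 + 0i, c = 0.9220 + -0.8480i
Iter 1: z = 0.9220 + -0.8480i, |z|^2 = 1.5692
Iter 2: z = 1.0530 + -2.4117i, |z|^2 = 6.9251
Escaped at iteration 2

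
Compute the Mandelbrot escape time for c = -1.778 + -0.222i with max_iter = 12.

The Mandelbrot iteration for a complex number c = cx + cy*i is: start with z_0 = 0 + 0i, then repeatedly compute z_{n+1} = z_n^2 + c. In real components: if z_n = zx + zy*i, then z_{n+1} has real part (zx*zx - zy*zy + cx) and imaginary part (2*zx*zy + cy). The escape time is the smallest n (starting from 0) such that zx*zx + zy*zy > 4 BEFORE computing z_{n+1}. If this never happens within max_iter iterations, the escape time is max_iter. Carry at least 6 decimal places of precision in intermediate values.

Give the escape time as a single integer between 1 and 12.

Answer: 4

Derivation:
z_0 = 0 + 0i, c = -1.7780 + -0.2220i
Iter 1: z = -1.7780 + -0.2220i, |z|^2 = 3.2106
Iter 2: z = 1.3340 + 0.5674i, |z|^2 = 2.1015
Iter 3: z = -0.3204 + 1.2919i, |z|^2 = 1.7717
Iter 4: z = -3.3444 + -1.0499i, |z|^2 = 12.2870
Escaped at iteration 4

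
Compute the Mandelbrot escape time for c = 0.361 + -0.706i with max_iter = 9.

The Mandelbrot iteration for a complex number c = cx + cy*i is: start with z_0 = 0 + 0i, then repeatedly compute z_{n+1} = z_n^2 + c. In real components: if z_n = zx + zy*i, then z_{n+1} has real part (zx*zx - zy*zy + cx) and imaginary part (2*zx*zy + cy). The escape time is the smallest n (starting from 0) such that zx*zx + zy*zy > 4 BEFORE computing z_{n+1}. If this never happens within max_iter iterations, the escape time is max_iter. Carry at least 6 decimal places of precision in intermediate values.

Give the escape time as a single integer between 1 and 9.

Answer: 7

Derivation:
z_0 = 0 + 0i, c = 0.3610 + -0.7060i
Iter 1: z = 0.3610 + -0.7060i, |z|^2 = 0.6288
Iter 2: z = -0.0071 + -1.2157i, |z|^2 = 1.4781
Iter 3: z = -1.1170 + -0.6887i, |z|^2 = 1.7219
Iter 4: z = 1.1343 + 0.8325i, |z|^2 = 1.9796
Iter 5: z = 0.9545 + 1.1826i, |z|^2 = 2.3096
Iter 6: z = -0.1263 + 1.5516i, |z|^2 = 2.4234
Iter 7: z = -2.0305 + -1.0979i, |z|^2 = 5.3283
Escaped at iteration 7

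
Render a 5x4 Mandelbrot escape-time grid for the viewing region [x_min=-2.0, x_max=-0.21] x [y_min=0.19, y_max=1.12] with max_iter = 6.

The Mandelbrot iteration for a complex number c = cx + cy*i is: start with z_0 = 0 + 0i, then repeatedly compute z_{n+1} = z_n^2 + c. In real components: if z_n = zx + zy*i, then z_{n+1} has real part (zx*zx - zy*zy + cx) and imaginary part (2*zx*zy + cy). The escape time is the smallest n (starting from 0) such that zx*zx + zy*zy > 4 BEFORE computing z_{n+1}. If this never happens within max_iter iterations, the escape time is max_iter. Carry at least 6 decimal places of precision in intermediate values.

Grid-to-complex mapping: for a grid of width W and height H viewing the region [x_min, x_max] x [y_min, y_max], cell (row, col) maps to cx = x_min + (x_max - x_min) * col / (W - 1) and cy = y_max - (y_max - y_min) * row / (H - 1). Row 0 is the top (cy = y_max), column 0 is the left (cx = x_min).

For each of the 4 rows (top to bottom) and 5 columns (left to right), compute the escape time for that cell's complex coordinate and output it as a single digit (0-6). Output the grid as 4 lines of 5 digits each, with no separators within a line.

Answer: 12336
13346
13566
15666

Derivation:
(row=0, col=0): c = -2.0000 + 1.1200i → escape time 1
(row=0, col=1): c = -1.5525 + 1.1200i → escape time 2
(row=0, col=2): c = -1.1050 + 1.1200i → escape time 3
(row=0, col=3): c = -0.6575 + 1.1200i → escape time 3
(row=0, col=4): c = -0.2100 + 1.1200i → escape time 6
(row=1, col=0): c = -2.0000 + 0.8100i → escape time 1
(row=1, col=1): c = -1.5525 + 0.8100i → escape time 3
(row=1, col=2): c = -1.1050 + 0.8100i → escape time 3
(row=1, col=3): c = -0.6575 + 0.8100i → escape time 4
(row=1, col=4): c = -0.2100 + 0.8100i → escape time 6
(row=2, col=0): c = -2.0000 + 0.5000i → escape time 1
(row=2, col=1): c = -1.5525 + 0.5000i → escape time 3
(row=2, col=2): c = -1.1050 + 0.5000i → escape time 5
(row=2, col=3): c = -0.6575 + 0.5000i → escape time 6
(row=2, col=4): c = -0.2100 + 0.5000i → escape time 6
(row=3, col=0): c = -2.0000 + 0.1900i → escape time 1
(row=3, col=1): c = -1.5525 + 0.1900i → escape time 5
(row=3, col=2): c = -1.1050 + 0.1900i → escape time 6
(row=3, col=3): c = -0.6575 + 0.1900i → escape time 6
(row=3, col=4): c = -0.2100 + 0.1900i → escape time 6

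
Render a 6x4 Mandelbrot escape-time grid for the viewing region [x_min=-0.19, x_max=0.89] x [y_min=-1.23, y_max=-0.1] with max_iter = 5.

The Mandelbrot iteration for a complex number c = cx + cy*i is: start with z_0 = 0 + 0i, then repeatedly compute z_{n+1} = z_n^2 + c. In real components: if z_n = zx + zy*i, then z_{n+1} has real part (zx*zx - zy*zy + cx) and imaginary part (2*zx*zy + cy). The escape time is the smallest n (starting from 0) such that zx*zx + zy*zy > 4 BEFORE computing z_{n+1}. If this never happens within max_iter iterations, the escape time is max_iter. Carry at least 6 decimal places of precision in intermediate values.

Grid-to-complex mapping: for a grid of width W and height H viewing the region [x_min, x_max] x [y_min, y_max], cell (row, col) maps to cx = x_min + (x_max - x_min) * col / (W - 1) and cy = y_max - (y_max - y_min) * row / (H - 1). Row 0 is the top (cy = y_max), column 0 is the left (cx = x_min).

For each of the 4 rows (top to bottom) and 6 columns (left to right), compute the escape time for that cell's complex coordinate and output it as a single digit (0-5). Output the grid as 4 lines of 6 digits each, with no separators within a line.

Answer: 555543
555533
554322
332222

Derivation:
(row=0, col=0): c = -0.1900 + -0.1000i → escape time 5
(row=0, col=1): c = 0.0260 + -0.1000i → escape time 5
(row=0, col=2): c = 0.2420 + -0.1000i → escape time 5
(row=0, col=3): c = 0.4580 + -0.1000i → escape time 5
(row=0, col=4): c = 0.6740 + -0.1000i → escape time 4
(row=0, col=5): c = 0.8900 + -0.1000i → escape time 3
(row=1, col=0): c = -0.1900 + -0.4767i → escape time 5
(row=1, col=1): c = 0.0260 + -0.4767i → escape time 5
(row=1, col=2): c = 0.2420 + -0.4767i → escape time 5
(row=1, col=3): c = 0.4580 + -0.4767i → escape time 5
(row=1, col=4): c = 0.6740 + -0.4767i → escape time 3
(row=1, col=5): c = 0.8900 + -0.4767i → escape time 3
(row=2, col=0): c = -0.1900 + -0.8533i → escape time 5
(row=2, col=1): c = 0.0260 + -0.8533i → escape time 5
(row=2, col=2): c = 0.2420 + -0.8533i → escape time 4
(row=2, col=3): c = 0.4580 + -0.8533i → escape time 3
(row=2, col=4): c = 0.6740 + -0.8533i → escape time 2
(row=2, col=5): c = 0.8900 + -0.8533i → escape time 2
(row=3, col=0): c = -0.1900 + -1.2300i → escape time 3
(row=3, col=1): c = 0.0260 + -1.2300i → escape time 3
(row=3, col=2): c = 0.2420 + -1.2300i → escape time 2
(row=3, col=3): c = 0.4580 + -1.2300i → escape time 2
(row=3, col=4): c = 0.6740 + -1.2300i → escape time 2
(row=3, col=5): c = 0.8900 + -1.2300i → escape time 2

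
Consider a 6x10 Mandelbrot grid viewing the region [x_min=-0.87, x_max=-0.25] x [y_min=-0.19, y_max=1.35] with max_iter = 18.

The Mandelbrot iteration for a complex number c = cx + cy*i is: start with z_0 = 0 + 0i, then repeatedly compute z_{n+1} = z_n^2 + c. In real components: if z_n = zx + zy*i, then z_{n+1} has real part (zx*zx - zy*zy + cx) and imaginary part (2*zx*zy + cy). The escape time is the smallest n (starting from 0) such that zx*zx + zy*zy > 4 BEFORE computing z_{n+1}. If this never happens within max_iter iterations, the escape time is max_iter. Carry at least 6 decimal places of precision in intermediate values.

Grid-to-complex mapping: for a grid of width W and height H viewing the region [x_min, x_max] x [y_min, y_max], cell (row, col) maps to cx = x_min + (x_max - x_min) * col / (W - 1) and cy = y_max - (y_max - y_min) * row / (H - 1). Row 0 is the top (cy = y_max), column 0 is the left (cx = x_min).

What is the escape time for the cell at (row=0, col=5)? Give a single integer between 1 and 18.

z_0 = 0 + 0i, c = -0.2500 + 1.3500i
Iter 1: z = -0.2500 + 1.3500i, |z|^2 = 1.8850
Iter 2: z = -2.0100 + 0.6750i, |z|^2 = 4.4957
Escaped at iteration 2

Answer: 2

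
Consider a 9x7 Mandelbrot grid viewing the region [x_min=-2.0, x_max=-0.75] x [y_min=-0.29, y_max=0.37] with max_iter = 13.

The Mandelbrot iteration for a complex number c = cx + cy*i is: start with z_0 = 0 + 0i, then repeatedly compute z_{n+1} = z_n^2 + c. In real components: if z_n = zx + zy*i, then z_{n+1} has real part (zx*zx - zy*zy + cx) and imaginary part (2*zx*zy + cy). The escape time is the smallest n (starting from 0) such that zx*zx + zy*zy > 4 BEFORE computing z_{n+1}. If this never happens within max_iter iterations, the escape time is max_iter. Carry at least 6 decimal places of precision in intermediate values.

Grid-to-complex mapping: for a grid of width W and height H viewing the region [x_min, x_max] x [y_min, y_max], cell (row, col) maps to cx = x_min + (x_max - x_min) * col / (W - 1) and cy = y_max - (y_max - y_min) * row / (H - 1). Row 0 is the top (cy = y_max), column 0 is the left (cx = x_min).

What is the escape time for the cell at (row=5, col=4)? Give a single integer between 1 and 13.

Answer: 8

Derivation:
z_0 = 0 + 0i, c = -1.3750 + -0.1800i
Iter 1: z = -1.3750 + -0.1800i, |z|^2 = 1.9230
Iter 2: z = 0.4832 + 0.3150i, |z|^2 = 0.3327
Iter 3: z = -1.2407 + 0.1244i, |z|^2 = 1.5549
Iter 4: z = 0.1489 + -0.4888i, |z|^2 = 0.2611
Iter 5: z = -1.5917 + -0.3256i, |z|^2 = 2.6396
Iter 6: z = 1.0526 + 0.8564i, |z|^2 = 1.8414
Iter 7: z = -1.0004 + 1.6229i, |z|^2 = 3.6346
Iter 8: z = -3.0078 + -3.4271i, |z|^2 = 20.7924
Escaped at iteration 8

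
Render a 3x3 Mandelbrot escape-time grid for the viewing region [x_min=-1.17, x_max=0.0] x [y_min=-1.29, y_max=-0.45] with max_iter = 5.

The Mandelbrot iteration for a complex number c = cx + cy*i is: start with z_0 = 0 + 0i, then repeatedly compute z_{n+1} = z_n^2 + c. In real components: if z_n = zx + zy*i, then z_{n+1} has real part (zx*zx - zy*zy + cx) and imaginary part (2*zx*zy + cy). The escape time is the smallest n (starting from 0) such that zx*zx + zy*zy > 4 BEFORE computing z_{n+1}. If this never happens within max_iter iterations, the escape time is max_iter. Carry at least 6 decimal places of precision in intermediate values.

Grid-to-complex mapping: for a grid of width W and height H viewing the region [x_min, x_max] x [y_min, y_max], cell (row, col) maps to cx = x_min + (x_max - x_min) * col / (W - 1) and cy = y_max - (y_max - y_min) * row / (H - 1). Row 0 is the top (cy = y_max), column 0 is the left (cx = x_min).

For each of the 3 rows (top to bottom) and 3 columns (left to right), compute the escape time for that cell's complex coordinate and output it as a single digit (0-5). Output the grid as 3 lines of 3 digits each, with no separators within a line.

Answer: 555
345
232

Derivation:
(row=0, col=0): c = -1.1700 + -0.4500i → escape time 5
(row=0, col=1): c = -0.5850 + -0.4500i → escape time 5
(row=0, col=2): c = 0.0000 + -0.4500i → escape time 5
(row=1, col=0): c = -1.1700 + -0.8700i → escape time 3
(row=1, col=1): c = -0.5850 + -0.8700i → escape time 4
(row=1, col=2): c = 0.0000 + -0.8700i → escape time 5
(row=2, col=0): c = -1.1700 + -1.2900i → escape time 2
(row=2, col=1): c = -0.5850 + -1.2900i → escape time 3
(row=2, col=2): c = 0.0000 + -1.2900i → escape time 2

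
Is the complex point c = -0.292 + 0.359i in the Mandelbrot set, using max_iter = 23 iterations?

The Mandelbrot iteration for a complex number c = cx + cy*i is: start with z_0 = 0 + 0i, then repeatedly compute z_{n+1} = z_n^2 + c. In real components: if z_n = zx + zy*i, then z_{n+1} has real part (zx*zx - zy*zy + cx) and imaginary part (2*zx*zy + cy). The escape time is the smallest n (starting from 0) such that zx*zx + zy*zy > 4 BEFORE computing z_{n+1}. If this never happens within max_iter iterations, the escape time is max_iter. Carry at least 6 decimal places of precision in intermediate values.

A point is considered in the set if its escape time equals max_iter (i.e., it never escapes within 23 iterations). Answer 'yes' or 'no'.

Answer: yes

Derivation:
z_0 = 0 + 0i, c = -0.2920 + 0.3590i
Iter 1: z = -0.2920 + 0.3590i, |z|^2 = 0.2141
Iter 2: z = -0.3356 + 0.1493i, |z|^2 = 0.1349
Iter 3: z = -0.2017 + 0.2588i, |z|^2 = 0.1076
Iter 4: z = -0.3183 + 0.2546i, |z|^2 = 0.1661
Iter 5: z = -0.2555 + 0.1969i, |z|^2 = 0.1041
Iter 6: z = -0.2655 + 0.2584i, |z|^2 = 0.1372
Iter 7: z = -0.2883 + 0.2218i, |z|^2 = 0.1323
Iter 8: z = -0.2581 + 0.2311i, |z|^2 = 0.1200
Iter 9: z = -0.2788 + 0.2397i, |z|^2 = 0.1352
Iter 10: z = -0.2717 + 0.2253i, |z|^2 = 0.1246
Iter 11: z = -0.2689 + 0.2365i, |z|^2 = 0.1283
Iter 12: z = -0.2756 + 0.2318i, |z|^2 = 0.1297
Iter 13: z = -0.2698 + 0.2312i, |z|^2 = 0.1262
Iter 14: z = -0.2727 + 0.2342i, |z|^2 = 0.1292
Iter 15: z = -0.2725 + 0.2312i, |z|^2 = 0.1277
Iter 16: z = -0.2712 + 0.2330i, |z|^2 = 0.1278
Iter 17: z = -0.2727 + 0.2326i, |z|^2 = 0.1285
Iter 18: z = -0.2717 + 0.2321i, |z|^2 = 0.1277
Iter 19: z = -0.2720 + 0.2328i, |z|^2 = 0.1282
Iter 20: z = -0.2722 + 0.2323i, |z|^2 = 0.1281
Iter 21: z = -0.2719 + 0.2325i, |z|^2 = 0.1280
Iter 22: z = -0.2722 + 0.2326i, |z|^2 = 0.1282
Did not escape in 23 iterations → in set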